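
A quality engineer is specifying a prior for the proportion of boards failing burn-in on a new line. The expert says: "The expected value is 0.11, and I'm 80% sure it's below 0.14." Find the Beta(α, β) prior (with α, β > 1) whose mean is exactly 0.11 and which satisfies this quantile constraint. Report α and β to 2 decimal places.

With mean 0.11 fixed, write α = 0.11s, β = 0.89s where s = α+β.
Need P(θ < 0.14) = 0.8 under Beta(0.11s, 0.89s). Normal approximation: (q−m)/√(m(1−m)/s) ≈ z_{0.8} = 0.842, so s ≈ 0.11·0.89·(0.842)²/(0.14−0.11)² = 77.1.
At s = 77.1: P(θ<0.14) ≈ 0.809. Adjusting to match 0.8 gives s ≈ 69.80.
So α = 0.11·69.80 ≈ 7.68, β = 0.89·69.80 ≈ 62.12.

α ≈ 7.68, β ≈ 62.12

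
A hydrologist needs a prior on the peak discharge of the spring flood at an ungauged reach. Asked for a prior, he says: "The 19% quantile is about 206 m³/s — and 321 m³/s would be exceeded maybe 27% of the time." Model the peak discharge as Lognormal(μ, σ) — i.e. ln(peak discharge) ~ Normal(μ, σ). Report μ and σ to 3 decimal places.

If T ~ Lognormal(μ,σ) then ln T ~ Normal(μ,σ), so the p-quantile of ln T is μ + z_p·σ.
ln(206) = 5.328 and ln(321) = 5.771; z_{0.19} = -0.8779, z_{0.73} = 0.6128.
σ = (5.771 − 5.328)/(0.6128 − (-0.8779)) = 0.298.
μ = 5.328 − (-0.8779)·0.298 = 5.589.

μ ≈ 5.589, σ ≈ 0.298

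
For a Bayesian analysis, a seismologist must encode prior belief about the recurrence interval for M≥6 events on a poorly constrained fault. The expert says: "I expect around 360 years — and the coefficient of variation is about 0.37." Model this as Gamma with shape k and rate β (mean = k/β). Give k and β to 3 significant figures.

For Gamma(k, rate β): mean = k/β, variance = k/β², so CV = 1/√k.
CV = 0.37, hence k = 1/CV² = 7.3.
Then β = k/mean = 7.3/360 = 0.0203.

k ≈ 7.3, β ≈ 0.0203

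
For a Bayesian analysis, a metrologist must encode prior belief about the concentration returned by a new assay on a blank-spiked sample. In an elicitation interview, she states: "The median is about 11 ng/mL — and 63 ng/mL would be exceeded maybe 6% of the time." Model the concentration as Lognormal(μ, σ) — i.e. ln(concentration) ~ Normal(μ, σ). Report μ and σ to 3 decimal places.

If T ~ Lognormal(μ,σ) then ln T ~ Normal(μ,σ), so the p-quantile of ln T is μ + z_p·σ.
ln(11) = 2.398 and ln(63) = 4.143; z_{0.5} = 0, z_{0.94} = 1.555.
σ = (4.143 − 2.398)/(1.555 − (0)) = 1.123.
μ = 2.398 − (0)·1.123 = 2.398.

μ ≈ 2.398, σ ≈ 1.123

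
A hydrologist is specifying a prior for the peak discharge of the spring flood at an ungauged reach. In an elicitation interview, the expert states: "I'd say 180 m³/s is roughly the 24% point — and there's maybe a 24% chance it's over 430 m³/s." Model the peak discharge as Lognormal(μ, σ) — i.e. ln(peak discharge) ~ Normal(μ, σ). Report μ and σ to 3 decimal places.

If T ~ Lognormal(μ,σ) then ln T ~ Normal(μ,σ), so the p-quantile of ln T is μ + z_p·σ.
ln(180) = 5.193 and ln(430) = 6.064; z_{0.24} = -0.7063, z_{0.76} = 0.7063.
σ = (6.064 − 5.193)/(0.7063 − (-0.7063)) = 0.616.
μ = 5.193 − (-0.7063)·0.616 = 5.628.

μ ≈ 5.628, σ ≈ 0.616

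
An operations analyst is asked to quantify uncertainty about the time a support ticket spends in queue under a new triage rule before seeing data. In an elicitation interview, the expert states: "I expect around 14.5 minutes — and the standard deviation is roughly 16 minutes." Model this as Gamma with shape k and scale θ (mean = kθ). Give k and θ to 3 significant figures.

For Gamma(k, scale θ): mean = kθ, variance = kθ², so CV = 1/√k.
CV = SD/mean = 16/14.5 = 1.103, hence k = 1/CV² = 0.821.
Then θ = mean/k = 14.5/0.821 = 17.7.

k ≈ 0.821, θ ≈ 17.7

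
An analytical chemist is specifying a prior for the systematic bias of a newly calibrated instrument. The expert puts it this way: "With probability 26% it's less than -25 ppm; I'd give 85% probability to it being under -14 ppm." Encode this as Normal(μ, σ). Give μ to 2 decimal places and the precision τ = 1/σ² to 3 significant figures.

The p-quantile of Normal(μ,σ) is μ + z_p·σ, with z_{0.26} = -0.6433 and z_{0.85} = 1.036.
Eliminate σ: μ = (z₂·x₁ − z₁·x₂)/(z₂ − z₁) = (1.036·-25 − (-0.6433)·-14)/1.68 = -20.79.
Then σ = (x₂ − x₁)/(z₂ − z₁) = (-14 − -25)/1.68 = 6.55.
Precision τ = 1/σ² = 1/6.548² = 0.0233.

μ = -20.79, τ = 0.0233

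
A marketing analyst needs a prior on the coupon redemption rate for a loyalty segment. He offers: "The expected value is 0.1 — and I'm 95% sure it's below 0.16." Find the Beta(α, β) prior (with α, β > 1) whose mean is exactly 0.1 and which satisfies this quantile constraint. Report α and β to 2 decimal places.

α ≈ 8.00, β ≈ 71.98

With mean 0.1 fixed, write α = 0.1s, β = 0.9s where s = α+β.
Need P(θ < 0.16) = 0.95 under Beta(0.1s, 0.9s). Normal approximation: (q−m)/√(m(1−m)/s) ≈ z_{0.95} = 1.64, so s ≈ 0.1·0.9·(1.64)²/(0.16−0.1)² = 67.6.
At s = 67.6: P(θ<0.16) ≈ 0.937. Adjusting to match 0.95 gives s ≈ 79.98.
So α = 0.1·79.98 ≈ 8.00, β = 0.9·79.98 ≈ 71.98.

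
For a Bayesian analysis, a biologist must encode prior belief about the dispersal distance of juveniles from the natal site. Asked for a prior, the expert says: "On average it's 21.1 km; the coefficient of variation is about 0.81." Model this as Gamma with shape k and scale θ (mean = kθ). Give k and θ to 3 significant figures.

k ≈ 1.52, θ ≈ 13.8

For Gamma(k, scale θ): mean = kθ, variance = kθ², so CV = 1/√k.
CV = 0.81, hence k = 1/CV² = 1.52.
Then θ = mean/k = 21.1/1.52 = 13.8.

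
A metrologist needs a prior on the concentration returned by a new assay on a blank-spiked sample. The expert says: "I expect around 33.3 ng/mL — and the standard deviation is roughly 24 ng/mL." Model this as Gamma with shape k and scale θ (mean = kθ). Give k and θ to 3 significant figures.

k ≈ 1.93, θ ≈ 17.3

For Gamma(k, scale θ): mean = kθ, variance = kθ², so CV = 1/√k.
CV = SD/mean = 24/33.3 = 0.7207, hence k = 1/CV² = 1.93.
Then θ = mean/k = 33.3/1.93 = 17.3.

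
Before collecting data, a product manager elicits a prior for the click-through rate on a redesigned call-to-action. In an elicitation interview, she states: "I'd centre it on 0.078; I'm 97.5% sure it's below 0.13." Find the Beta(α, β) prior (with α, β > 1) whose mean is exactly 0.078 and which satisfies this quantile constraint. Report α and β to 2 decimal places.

α ≈ 10.02, β ≈ 118.46

With mean 0.078 fixed, write α = 0.078s, β = 0.922s where s = α+β.
Need P(θ < 0.13) = 0.975 under Beta(0.078s, 0.922s). Normal approximation: (q−m)/√(m(1−m)/s) ≈ z_{0.975} = 1.96, so s ≈ 0.078·0.922·(1.96)²/(0.13−0.078)² = 102.2.
At s = 102.2: P(θ<0.13) ≈ 0.961. Adjusting to match 0.975 gives s ≈ 128.48.
So α = 0.078·128.48 ≈ 10.02, β = 0.922·128.48 ≈ 118.46.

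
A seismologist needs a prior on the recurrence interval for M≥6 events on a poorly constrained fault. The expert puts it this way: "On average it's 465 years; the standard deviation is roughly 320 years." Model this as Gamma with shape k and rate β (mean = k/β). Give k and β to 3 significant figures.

For Gamma(k, rate β): mean = k/β, variance = k/β², so CV = 1/√k.
CV = SD/mean = 320/465 = 0.6882, hence k = 1/CV² = 2.11.
Then β = k/mean = 2.11/465 = 0.00454.

k ≈ 2.11, β ≈ 0.00454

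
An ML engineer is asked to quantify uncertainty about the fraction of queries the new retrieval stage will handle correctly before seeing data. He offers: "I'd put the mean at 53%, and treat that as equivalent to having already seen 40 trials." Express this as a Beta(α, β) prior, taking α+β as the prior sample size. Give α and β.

Under the effective-sample-size interpretation, Beta(α, β) has prior mean α/(α+β) and prior sample size α+β.
So α+β = 40 and α/(α+β) = 0.53, giving α = 0.53·40 = 21.2 and β = 40 − 21.2 = 18.8.

α = 21.2, β = 18.8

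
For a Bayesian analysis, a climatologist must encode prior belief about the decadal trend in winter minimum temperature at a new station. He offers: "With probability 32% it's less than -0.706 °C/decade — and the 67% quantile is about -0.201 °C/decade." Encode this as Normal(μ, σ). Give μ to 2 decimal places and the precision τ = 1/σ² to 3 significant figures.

The p-quantile of Normal(μ,σ) is μ + z_p·σ, with z_{0.32} = -0.4677 and z_{0.67} = 0.4399.
Eliminate σ: μ = (z₂·x₁ − z₁·x₂)/(z₂ − z₁) = (0.4399·-0.706 − (-0.4677)·-0.201)/0.9076 = -0.45.
Then σ = (x₂ − x₁)/(z₂ − z₁) = (-0.201 − -0.706)/0.9076 = 0.56.
Precision τ = 1/σ² = 1/0.5564² = 3.23.

μ = -0.45, τ = 3.23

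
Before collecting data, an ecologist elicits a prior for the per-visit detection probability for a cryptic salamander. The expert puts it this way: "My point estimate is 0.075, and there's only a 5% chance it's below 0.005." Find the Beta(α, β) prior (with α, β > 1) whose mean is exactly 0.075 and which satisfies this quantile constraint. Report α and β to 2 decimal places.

α ≈ 1.08, β ≈ 13.35

With mean 0.075 fixed, write α = 0.075s, β = 0.925s where s = α+β.
Need P(θ < 0.005) = 0.05 under Beta(0.075s, 0.925s). Normal approximation: (q−m)/√(m(1−m)/s) ≈ z_{0.05} = -1.64, so s ≈ 0.075·0.925·(-1.64)²/(0.005−0.075)² = 38.3.
At s = 38.3: P(θ<0.005) ≈ 0.001. Adjusting to match 0.05 gives s ≈ 14.43.
So α = 0.075·14.43 ≈ 1.08, β = 0.925·14.43 ≈ 13.35.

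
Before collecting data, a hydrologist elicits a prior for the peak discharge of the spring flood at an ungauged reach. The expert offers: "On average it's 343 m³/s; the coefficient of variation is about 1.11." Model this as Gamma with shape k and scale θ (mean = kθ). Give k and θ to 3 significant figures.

For Gamma(k, scale θ): mean = kθ, variance = kθ², so CV = 1/√k.
CV = 1.11, hence k = 1/CV² = 0.812.
Then θ = mean/k = 343/0.812 = 423.

k ≈ 0.812, θ ≈ 423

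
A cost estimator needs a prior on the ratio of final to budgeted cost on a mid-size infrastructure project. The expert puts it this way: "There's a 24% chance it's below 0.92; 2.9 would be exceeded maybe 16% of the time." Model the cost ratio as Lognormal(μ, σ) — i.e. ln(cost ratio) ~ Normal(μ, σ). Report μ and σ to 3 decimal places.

μ ≈ 0.393, σ ≈ 0.675

If T ~ Lognormal(μ,σ) then ln T ~ Normal(μ,σ), so the p-quantile of ln T is μ + z_p·σ.
ln(0.92) = -0.08338 and ln(2.9) = 1.065; z_{0.24} = -0.7063, z_{0.84} = 0.9945.
σ = (1.065 − -0.08338)/(0.9945 − (-0.7063)) = 0.675.
μ = -0.08338 − (-0.7063)·0.675 = 0.393.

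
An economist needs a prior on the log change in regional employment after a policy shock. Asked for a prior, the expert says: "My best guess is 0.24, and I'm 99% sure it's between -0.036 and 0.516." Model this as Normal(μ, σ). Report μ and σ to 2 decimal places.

A symmetric 99% interval runs μ ± z·σ with z = 2.576.
Half-width = 0.276, so σ = 0.276/2.576 = 0.11.
μ is the stated best guess, 0.24.

μ = 0.24, σ = 0.11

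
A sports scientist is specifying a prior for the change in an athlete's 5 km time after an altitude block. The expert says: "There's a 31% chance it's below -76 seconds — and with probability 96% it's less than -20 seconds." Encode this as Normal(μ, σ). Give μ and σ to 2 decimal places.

μ = -63.64, σ = 24.93

For Normal(μ,σ), the p-quantile is μ + z_p·σ. Here z_{0.31} = -0.4959, z_{0.96} = 1.751.
So -76 = μ − 0.4959σ and -20 = μ + 1.751σ.
Subtracting: σ = (-20 − -76)/(1.751 − (-0.4959)) = 24.93.
Then μ = -76 − (-0.4959)·24.93 = -63.64.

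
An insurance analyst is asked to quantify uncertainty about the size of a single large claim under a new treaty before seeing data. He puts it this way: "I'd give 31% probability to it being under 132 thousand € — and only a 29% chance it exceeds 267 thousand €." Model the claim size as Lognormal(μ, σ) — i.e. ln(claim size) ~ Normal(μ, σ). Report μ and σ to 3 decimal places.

μ ≈ 5.216, σ ≈ 0.671

If T ~ Lognormal(μ,σ) then ln T ~ Normal(μ,σ), so the p-quantile of ln T is μ + z_p·σ.
ln(132) = 4.883 and ln(267) = 5.587; z_{0.31} = -0.4959, z_{0.71} = 0.5534.
σ = (5.587 − 4.883)/(0.5534 − (-0.4959)) = 0.671.
μ = 4.883 − (-0.4959)·0.671 = 5.216.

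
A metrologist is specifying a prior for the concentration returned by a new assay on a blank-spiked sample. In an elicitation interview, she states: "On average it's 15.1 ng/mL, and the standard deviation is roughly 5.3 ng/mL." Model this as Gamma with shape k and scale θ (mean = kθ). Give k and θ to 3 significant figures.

For Gamma(k, scale θ): mean = kθ, variance = kθ², so CV = 1/√k.
CV = SD/mean = 5.3/15.1 = 0.351, hence k = 1/CV² = 8.12.
Then θ = mean/k = 15.1/8.12 = 1.86.

k ≈ 8.12, θ ≈ 1.86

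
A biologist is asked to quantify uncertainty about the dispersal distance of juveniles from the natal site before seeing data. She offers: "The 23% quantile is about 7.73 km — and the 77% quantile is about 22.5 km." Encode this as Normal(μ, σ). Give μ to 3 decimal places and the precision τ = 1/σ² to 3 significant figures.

μ = 15.115, τ = 0.01

For Normal(μ,σ), the p-quantile is μ + z_p·σ. Here z_{0.23} = -0.7388, z_{0.77} = 0.7388.
So 7.73 = μ − 0.7388σ and 22.5 = μ + 0.7388σ.
Subtracting: σ = (22.5 − 7.73)/(0.7388 − (-0.7388)) = 9.995.
Then μ = 7.73 − (-0.7388)·9.995 = 15.115.
Precision τ = 1/σ² = 1/9.995² = 0.01.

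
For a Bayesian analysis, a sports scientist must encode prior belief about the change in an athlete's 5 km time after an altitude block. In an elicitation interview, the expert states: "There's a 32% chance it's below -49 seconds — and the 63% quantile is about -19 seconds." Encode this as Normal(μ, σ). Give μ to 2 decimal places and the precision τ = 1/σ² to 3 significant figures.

For Normal(μ,σ), the p-quantile is μ + z_p·σ. Here z_{0.32} = -0.4677, z_{0.63} = 0.3319.
So -49 = μ − 0.4677σ and -19 = μ + 0.3319σ.
Subtracting: σ = (-19 − -49)/(0.3319 − (-0.4677)) = 37.52.
Then μ = -49 − (-0.4677)·37.52 = -31.45.
Precision τ = 1/σ² = 1/37.52² = 0.00071.

μ = -31.45, τ = 0.00071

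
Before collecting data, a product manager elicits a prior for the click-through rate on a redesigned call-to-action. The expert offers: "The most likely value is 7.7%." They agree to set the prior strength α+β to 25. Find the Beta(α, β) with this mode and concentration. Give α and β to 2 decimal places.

α = 2.77, β = 22.23

For α,β > 1 the Beta mode is (α−1)/(α+β−2). With α+β = 25, the mode is (α−1)/23.
Set (α−1)/23 = 0.077 → α = 1 + 0.077·23 = 2.77.
β = 25 − α = 22.23.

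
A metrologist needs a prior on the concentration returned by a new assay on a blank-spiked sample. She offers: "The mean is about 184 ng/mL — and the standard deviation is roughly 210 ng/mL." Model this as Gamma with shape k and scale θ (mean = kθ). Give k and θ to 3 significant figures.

For Gamma(k, scale θ): mean = kθ, variance = kθ², so CV = 1/√k.
CV = SD/mean = 210/184 = 1.141, hence k = 1/CV² = 0.768.
Then θ = mean/k = 184/0.768 = 240.

k ≈ 0.768, θ ≈ 240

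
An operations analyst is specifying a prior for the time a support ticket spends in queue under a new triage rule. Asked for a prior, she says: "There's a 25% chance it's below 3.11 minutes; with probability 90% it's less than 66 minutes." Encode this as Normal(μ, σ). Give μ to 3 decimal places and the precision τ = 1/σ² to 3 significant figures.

For Normal(μ,σ), the p-quantile is μ + z_p·σ. Here z_{0.25} = -0.6745, z_{0.9} = 1.282.
So 3.11 = μ − 0.6745σ and 66 = μ + 1.282σ.
Subtracting: σ = (66 − 3.11)/(1.282 − (-0.6745)) = 32.152.
Then μ = 3.11 − (-0.6745)·32.152 = 24.796.
Precision τ = 1/σ² = 1/32.15² = 0.000967.

μ = 24.796, τ = 0.000967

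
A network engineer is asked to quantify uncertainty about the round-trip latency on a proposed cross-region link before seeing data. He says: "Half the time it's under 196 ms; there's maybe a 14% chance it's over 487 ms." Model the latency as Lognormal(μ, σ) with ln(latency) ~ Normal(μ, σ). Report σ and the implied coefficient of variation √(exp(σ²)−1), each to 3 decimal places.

σ ≈ 0.842, CV ≈ 1.017

If T ~ Lognormal(μ,σ) then ln T ~ Normal(μ,σ), so the p-quantile of ln T is μ + z_p·σ.
ln(196) = 5.278 and ln(487) = 6.188; z_{0.5} = 0, z_{0.86} = 1.08.
σ = (6.188 − 5.278)/(1.08 − (0)) = 0.842.
μ = 5.278 − (0)·0.842 = 5.278.
CV = √(exp(σ²)−1) = √(exp(0.7098)−1) = 1.017.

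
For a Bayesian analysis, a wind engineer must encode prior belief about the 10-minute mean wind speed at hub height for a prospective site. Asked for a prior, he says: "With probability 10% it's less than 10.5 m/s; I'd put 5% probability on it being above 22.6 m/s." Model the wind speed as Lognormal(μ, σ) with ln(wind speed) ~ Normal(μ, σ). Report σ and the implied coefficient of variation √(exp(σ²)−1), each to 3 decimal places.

σ ≈ 0.262, CV ≈ 0.267

If T ~ Lognormal(μ,σ) then ln T ~ Normal(μ,σ), so the p-quantile of ln T is μ + z_p·σ.
ln(10.5) = 2.351 and ln(22.6) = 3.118; z_{0.1} = -1.282, z_{0.95} = 1.645.
σ = (3.118 − 2.351)/(1.645 − (-1.282)) = 0.262.
μ = 2.351 − (-1.282)·0.262 = 2.687.
CV = √(exp(σ²)−1) = √(exp(0.0686)−1) = 0.267.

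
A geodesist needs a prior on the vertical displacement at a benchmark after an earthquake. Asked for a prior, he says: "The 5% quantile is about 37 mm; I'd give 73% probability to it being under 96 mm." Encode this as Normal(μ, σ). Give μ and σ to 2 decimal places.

μ = 79.99, σ = 26.13

For Normal(μ,σ), the p-quantile is μ + z_p·σ. Here z_{0.05} = -1.645, z_{0.73} = 0.6128.
So 37 = μ − 1.645σ and 96 = μ + 0.6128σ.
Subtracting: σ = (96 − 37)/(0.6128 − (-1.645)) = 26.13.
Then μ = 37 − (-1.645)·26.13 = 79.99.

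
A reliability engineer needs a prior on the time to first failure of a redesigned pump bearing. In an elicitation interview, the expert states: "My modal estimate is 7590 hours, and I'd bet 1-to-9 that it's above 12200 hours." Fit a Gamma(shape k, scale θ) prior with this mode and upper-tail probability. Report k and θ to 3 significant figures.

k ≈ 9.35, θ ≈ 909

Gamma(k,θ) with k>1 has mode (k−1)θ, so θ = 7590/(k−1).
Need P(X < 12200) = 0.9 with θ tied to k this way. Start at k = 2, θ = 7590: P(X<12200) ≈ 0.477.
Too low — raise k to concentrate. Iterating converges to k ≈ 9.35.
Then θ = 7590/(9.35−1) ≈ 909.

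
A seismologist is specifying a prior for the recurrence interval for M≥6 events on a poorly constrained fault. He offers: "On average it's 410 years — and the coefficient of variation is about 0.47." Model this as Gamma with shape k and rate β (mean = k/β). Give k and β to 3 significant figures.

For Gamma(k, rate β): mean = k/β, variance = k/β², so CV = 1/√k.
CV = 0.47, hence k = 1/CV² = 4.53.
Then β = k/mean = 4.53/410 = 0.011.

k ≈ 4.53, β ≈ 0.011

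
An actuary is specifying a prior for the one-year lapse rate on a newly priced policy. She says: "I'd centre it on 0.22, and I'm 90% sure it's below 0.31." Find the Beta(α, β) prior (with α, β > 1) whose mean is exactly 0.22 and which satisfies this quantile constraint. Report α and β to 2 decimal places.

α ≈ 8.07, β ≈ 28.61

With mean 0.22 fixed, write α = 0.22s, β = 0.78s where s = α+β.
Need P(θ < 0.31) = 0.9 under Beta(0.22s, 0.78s). Normal approximation: (q−m)/√(m(1−m)/s) ≈ z_{0.9} = 1.28, so s ≈ 0.22·0.78·(1.28)²/(0.31−0.22)² = 34.8.
At s = 34.8: P(θ<0.31) ≈ 0.895. Adjusting to match 0.9 gives s ≈ 36.68.
So α = 0.22·36.68 ≈ 8.07, β = 0.78·36.68 ≈ 28.61.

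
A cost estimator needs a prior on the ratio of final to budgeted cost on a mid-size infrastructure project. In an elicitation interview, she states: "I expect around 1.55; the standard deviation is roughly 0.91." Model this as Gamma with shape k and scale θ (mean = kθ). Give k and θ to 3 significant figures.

For Gamma(k, scale θ): mean = kθ, variance = kθ², so CV = 1/√k.
CV = SD/mean = 0.91/1.55 = 0.5871, hence k = 1/CV² = 2.9.
Then θ = mean/k = 1.55/2.9 = 0.534.

k ≈ 2.9, θ ≈ 0.534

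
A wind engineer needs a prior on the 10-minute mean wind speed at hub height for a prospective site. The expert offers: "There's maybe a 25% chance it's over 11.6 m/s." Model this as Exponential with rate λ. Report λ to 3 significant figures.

λ ≈ 0.12

P(T > 11.6) = e^(−λ·11.6) = 0.25, so λ = −ln(0.25)/11.6 = 0.12.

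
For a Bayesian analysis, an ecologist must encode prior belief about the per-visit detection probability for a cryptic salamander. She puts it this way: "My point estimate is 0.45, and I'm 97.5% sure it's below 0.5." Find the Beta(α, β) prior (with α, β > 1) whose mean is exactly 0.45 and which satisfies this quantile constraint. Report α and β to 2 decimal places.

With mean 0.45 fixed, write α = 0.45s, β = 0.55s where s = α+β.
Need P(θ < 0.5) = 0.975 under Beta(0.45s, 0.55s). Normal approximation: (q−m)/√(m(1−m)/s) ≈ z_{0.975} = 1.96, so s ≈ 0.45·0.55·(1.96)²/(0.5−0.45)² = 380.3.
At s = 380.3: P(θ<0.5) ≈ 0.975. Adjusting to match 0.975 gives s ≈ 382.67.
So α = 0.45·382.67 ≈ 172.20, β = 0.55·382.67 ≈ 210.47.

α ≈ 172.20, β ≈ 210.47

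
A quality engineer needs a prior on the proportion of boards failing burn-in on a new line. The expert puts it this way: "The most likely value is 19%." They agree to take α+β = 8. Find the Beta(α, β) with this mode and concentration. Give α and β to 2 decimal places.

For α,β > 1 the Beta mode is (α−1)/(α+β−2). With α+β = 8, the mode is (α−1)/6.
Set (α−1)/6 = 0.19 → α = 1 + 0.19·6 = 2.14.
β = 8 − α = 5.86.

α = 2.14, β = 5.86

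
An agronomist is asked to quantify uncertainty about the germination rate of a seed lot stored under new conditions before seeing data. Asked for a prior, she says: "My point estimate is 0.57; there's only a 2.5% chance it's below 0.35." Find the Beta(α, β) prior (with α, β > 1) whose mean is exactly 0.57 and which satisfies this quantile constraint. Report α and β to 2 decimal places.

With mean 0.57 fixed, write α = 0.57s, β = 0.43s where s = α+β.
Need P(θ < 0.35) = 0.025 under Beta(0.57s, 0.43s). Normal approximation: (q−m)/√(m(1−m)/s) ≈ z_{0.025} = -1.96, so s ≈ 0.57·0.43·(-1.96)²/(0.35−0.57)² = 19.5.
At s = 19.5: P(θ<0.35) ≈ 0.024. Adjusting to match 0.025 gives s ≈ 19.22.
So α = 0.57·19.22 ≈ 10.95, β = 0.43·19.22 ≈ 8.26.

α ≈ 10.95, β ≈ 8.26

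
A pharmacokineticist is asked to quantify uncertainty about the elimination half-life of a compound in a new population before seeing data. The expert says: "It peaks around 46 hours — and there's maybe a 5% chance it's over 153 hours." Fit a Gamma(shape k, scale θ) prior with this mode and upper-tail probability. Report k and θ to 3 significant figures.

Gamma(k,θ) with k>1 has mode (k−1)θ, so θ = 46/(k−1).
Need P(X < 153) = 0.95 with θ tied to k this way. Start at k = 2, θ = 46: P(X<153) ≈ 0.845.
Too low — raise k to concentrate. Iterating converges to k ≈ 2.8.
Then θ = 46/(2.8−1) ≈ 25.5.

k ≈ 2.8, θ ≈ 25.5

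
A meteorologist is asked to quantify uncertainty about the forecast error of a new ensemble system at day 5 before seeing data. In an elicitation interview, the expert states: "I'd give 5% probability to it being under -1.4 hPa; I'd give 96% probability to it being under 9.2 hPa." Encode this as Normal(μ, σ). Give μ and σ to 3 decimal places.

μ = 3.735, σ = 3.122

The p-quantile of Normal(μ,σ) is μ + z_p·σ, with z_{0.05} = -1.645 and z_{0.96} = 1.751.
Eliminate σ: μ = (z₂·x₁ − z₁·x₂)/(z₂ − z₁) = (1.751·-1.4 − (-1.645)·9.2)/3.396 = 3.735.
Then σ = (x₂ − x₁)/(z₂ − z₁) = (9.2 − -1.4)/3.396 = 3.122.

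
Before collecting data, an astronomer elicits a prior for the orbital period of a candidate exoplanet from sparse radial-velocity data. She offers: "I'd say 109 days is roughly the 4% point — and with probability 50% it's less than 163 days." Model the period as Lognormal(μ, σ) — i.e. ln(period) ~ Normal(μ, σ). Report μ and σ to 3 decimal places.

If T ~ Lognormal(μ,σ) then ln T ~ Normal(μ,σ), so the p-quantile of ln T is μ + z_p·σ.
ln(109) = 4.691 and ln(163) = 5.094; z_{0.04} = -1.751, z_{0.5} = 0.
σ = (5.094 − 4.691)/(0 − (-1.751)) = 0.230.
μ = 4.691 − (-1.751)·0.230 = 5.094.

μ ≈ 5.094, σ ≈ 0.230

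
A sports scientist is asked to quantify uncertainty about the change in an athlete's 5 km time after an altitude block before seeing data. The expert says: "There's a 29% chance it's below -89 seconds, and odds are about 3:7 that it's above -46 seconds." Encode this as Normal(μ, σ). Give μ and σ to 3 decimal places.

For Normal(μ,σ), the p-quantile is μ + z_p·σ. Here z_{0.29} = -0.5534, z_{0.7} = 0.5244.
So -89 = μ − 0.5534σ and -46 = μ + 0.5244σ.
Subtracting: σ = (-46 − -89)/(0.5244 − (-0.5534)) = 39.897.
Then μ = -89 − (-0.5534)·39.897 = -66.922.

μ = -66.922, σ = 39.897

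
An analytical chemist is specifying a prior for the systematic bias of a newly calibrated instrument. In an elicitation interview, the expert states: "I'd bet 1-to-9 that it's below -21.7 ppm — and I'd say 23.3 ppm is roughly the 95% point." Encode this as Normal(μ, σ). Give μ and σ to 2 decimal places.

μ = -1.99, σ = 15.38

The p-quantile of Normal(μ,σ) is μ + z_p·σ, with z_{0.1} = -1.282 and z_{0.95} = 1.645.
Eliminate σ: μ = (z₂·x₁ − z₁·x₂)/(z₂ − z₁) = (1.645·-21.7 − (-1.282)·23.3)/2.926 = -1.99.
Then σ = (x₂ − x₁)/(z₂ − z₁) = (23.3 − -21.7)/2.926 = 15.38.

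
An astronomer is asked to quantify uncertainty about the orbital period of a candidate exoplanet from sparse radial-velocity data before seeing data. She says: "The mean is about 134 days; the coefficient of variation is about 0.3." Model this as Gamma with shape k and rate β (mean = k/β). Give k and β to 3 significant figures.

k ≈ 11.1, β ≈ 0.0829

For Gamma(k, rate β): mean = k/β, variance = k/β², so CV = 1/√k.
CV = 0.3, hence k = 1/CV² = 11.1.
Then β = k/mean = 11.1/134 = 0.0829.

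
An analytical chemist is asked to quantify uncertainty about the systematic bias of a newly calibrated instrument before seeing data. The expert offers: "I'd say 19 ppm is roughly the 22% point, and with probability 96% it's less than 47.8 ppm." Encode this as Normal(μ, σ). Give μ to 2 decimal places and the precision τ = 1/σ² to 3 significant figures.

For Normal(μ,σ), the p-quantile is μ + z_p·σ. Here z_{0.22} = -0.7722, z_{0.96} = 1.751.
So 19 = μ − 0.7722σ and 47.8 = μ + 1.751σ.
Subtracting: σ = (47.8 − 19)/(1.751 − (-0.7722)) = 11.42.
Then μ = 19 − (-0.7722)·11.42 = 27.81.
Precision τ = 1/σ² = 1/11.42² = 0.00767.

μ = 27.81, τ = 0.00767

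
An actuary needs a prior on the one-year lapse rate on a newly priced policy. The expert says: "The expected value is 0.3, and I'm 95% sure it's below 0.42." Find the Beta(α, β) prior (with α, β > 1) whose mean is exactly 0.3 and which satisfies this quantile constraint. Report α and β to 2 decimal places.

α ≈ 12.67, β ≈ 29.57

With mean 0.3 fixed, write α = 0.3s, β = 0.7s where s = α+β.
Need P(θ < 0.42) = 0.95 under Beta(0.3s, 0.7s). Normal approximation: (q−m)/√(m(1−m)/s) ≈ z_{0.95} = 1.64, so s ≈ 0.3·0.7·(1.64)²/(0.42−0.3)² = 39.5.
At s = 39.5: P(θ<0.42) ≈ 0.944. Adjusting to match 0.95 gives s ≈ 42.24.
So α = 0.3·42.24 ≈ 12.67, β = 0.7·42.24 ≈ 29.57.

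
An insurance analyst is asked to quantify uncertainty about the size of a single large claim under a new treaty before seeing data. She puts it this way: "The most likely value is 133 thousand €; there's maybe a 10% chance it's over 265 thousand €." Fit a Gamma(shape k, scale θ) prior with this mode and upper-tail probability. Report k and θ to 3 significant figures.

k ≈ 5.03, θ ≈ 33

Gamma(k,θ) with k>1 has mode (k−1)θ, so θ = 133/(k−1).
Need P(X < 265) = 0.9 with θ tied to k this way. Start at k = 2, θ = 133: P(X<265) ≈ 0.592.
Too low — raise k to concentrate. Iterating converges to k ≈ 5.03.
Then θ = 133/(5.03−1) ≈ 33.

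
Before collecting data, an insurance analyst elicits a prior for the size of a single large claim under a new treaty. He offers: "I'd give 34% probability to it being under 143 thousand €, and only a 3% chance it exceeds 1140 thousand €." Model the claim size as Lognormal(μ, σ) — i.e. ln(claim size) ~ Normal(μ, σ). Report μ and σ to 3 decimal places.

μ ≈ 5.336, σ ≈ 0.905

If T ~ Lognormal(μ,σ) then ln T ~ Normal(μ,σ), so the p-quantile of ln T is μ + z_p·σ.
ln(143) = 4.963 and ln(1140) = 7.039; z_{0.34} = -0.4125, z_{0.97} = 1.881.
σ = (7.039 − 4.963)/(1.881 − (-0.4125)) = 0.905.
μ = 4.963 − (-0.4125)·0.905 = 5.336.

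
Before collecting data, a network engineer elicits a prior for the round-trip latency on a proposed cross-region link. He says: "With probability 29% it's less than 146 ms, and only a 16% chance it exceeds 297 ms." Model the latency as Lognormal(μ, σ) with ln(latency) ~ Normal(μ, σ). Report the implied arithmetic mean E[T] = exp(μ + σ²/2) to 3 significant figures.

E[T] ≈ 209 ms

If T ~ Lognormal(μ,σ) then ln T ~ Normal(μ,σ), so the p-quantile of ln T is μ + z_p·σ.
ln(146) = 4.984 and ln(297) = 5.694; z_{0.29} = -0.5534, z_{0.84} = 0.9945.
σ = (5.694 − 4.984)/(0.9945 − (-0.5534)) = 0.459.
μ = 4.984 − (-0.5534)·0.459 = 5.237.
E[T] = exp(μ + σ²/2) = exp(5.237 + 0.1052) = 209 ms.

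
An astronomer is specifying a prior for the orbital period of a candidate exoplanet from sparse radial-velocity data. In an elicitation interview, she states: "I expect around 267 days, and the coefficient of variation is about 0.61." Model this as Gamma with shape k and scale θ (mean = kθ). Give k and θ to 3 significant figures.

k ≈ 2.69, θ ≈ 99.4

For Gamma(k, scale θ): mean = kθ, variance = kθ², so CV = 1/√k.
CV = 0.61, hence k = 1/CV² = 2.69.
Then θ = mean/k = 267/2.69 = 99.4.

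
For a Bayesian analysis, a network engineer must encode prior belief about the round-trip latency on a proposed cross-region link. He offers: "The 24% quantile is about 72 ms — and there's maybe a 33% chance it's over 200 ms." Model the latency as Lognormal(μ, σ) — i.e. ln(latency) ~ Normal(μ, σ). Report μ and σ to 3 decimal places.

μ ≈ 4.906, σ ≈ 0.891

If T ~ Lognormal(μ,σ) then ln T ~ Normal(μ,σ), so the p-quantile of ln T is μ + z_p·σ.
ln(72) = 4.277 and ln(200) = 5.298; z_{0.24} = -0.7063, z_{0.67} = 0.4399.
σ = (5.298 − 4.277)/(0.4399 − (-0.7063)) = 0.891.
μ = 4.277 − (-0.7063)·0.891 = 4.906.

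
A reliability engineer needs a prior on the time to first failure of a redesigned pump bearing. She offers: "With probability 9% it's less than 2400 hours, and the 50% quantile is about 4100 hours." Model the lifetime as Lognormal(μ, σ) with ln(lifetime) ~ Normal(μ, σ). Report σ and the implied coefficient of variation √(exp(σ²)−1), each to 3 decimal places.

σ ≈ 0.399, CV ≈ 0.416

If T ~ Lognormal(μ,σ) then ln T ~ Normal(μ,σ), so the p-quantile of ln T is μ + z_p·σ.
ln(2400) = 7.783 and ln(4100) = 8.319; z_{0.09} = -1.341, z_{0.5} = 0.
σ = (8.319 − 7.783)/(0 − (-1.341)) = 0.399.
μ = 7.783 − (-1.341)·0.399 = 8.319.
CV = √(exp(σ²)−1) = √(exp(0.1595)−1) = 0.416.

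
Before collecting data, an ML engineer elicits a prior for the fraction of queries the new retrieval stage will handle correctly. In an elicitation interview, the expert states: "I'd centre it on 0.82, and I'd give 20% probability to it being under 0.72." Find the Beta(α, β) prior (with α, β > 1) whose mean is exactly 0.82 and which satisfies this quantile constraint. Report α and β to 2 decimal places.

α ≈ 6.81, β ≈ 1.49

With mean 0.82 fixed, write α = 0.82s, β = 0.18s where s = α+β.
Need P(θ < 0.72) = 0.2 under Beta(0.82s, 0.18s). Normal approximation: (q−m)/√(m(1−m)/s) ≈ z_{0.2} = -0.842, so s ≈ 0.82·0.18·(-0.842)²/(0.72−0.82)² = 10.5.
At s = 10.5: P(θ<0.72) ≈ 0.183. Adjusting to match 0.2 gives s ≈ 8.30.
So α = 0.82·8.30 ≈ 6.81, β = 0.18·8.30 ≈ 1.49.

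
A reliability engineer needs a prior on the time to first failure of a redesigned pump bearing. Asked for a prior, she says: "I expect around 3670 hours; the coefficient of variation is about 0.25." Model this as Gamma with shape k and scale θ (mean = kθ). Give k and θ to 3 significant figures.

For Gamma(k, scale θ): mean = kθ, variance = kθ², so CV = 1/√k.
CV = 0.25, hence k = 1/CV² = 16.
Then θ = mean/k = 3670/16 = 229.

k ≈ 16, θ ≈ 229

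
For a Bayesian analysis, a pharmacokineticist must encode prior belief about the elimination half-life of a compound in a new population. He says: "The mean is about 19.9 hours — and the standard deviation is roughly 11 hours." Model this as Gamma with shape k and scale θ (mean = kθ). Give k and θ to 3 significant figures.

k ≈ 3.27, θ ≈ 6.08

For Gamma(k, scale θ): mean = kθ, variance = kθ², so CV = 1/√k.
CV = SD/mean = 11/19.9 = 0.5528, hence k = 1/CV² = 3.27.
Then θ = mean/k = 19.9/3.27 = 6.08.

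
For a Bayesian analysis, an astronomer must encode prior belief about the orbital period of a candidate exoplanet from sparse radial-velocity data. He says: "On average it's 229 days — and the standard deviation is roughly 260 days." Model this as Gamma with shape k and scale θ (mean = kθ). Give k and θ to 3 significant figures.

k ≈ 0.776, θ ≈ 295

For Gamma(k, scale θ): mean = kθ, variance = kθ², so CV = 1/√k.
CV = SD/mean = 260/229 = 1.135, hence k = 1/CV² = 0.776.
Then θ = mean/k = 229/0.776 = 295.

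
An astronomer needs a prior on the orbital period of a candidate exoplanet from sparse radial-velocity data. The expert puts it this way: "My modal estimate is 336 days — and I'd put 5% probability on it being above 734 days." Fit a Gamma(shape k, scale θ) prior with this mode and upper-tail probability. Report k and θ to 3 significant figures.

Gamma(k,θ) with k>1 has mode (k−1)θ, so θ = 336/(k−1).
Need P(X < 734) = 0.95 with θ tied to k this way. Start at k = 2, θ = 336: P(X<734) ≈ 0.642.
Too low — raise k to concentrate. Iterating converges to k ≈ 5.51.
Then θ = 336/(5.51−1) ≈ 74.5.

k ≈ 5.51, θ ≈ 74.5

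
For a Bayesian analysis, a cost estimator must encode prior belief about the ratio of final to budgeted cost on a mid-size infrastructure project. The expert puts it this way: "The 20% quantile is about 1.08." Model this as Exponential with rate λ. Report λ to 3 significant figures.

λ ≈ 0.207

P(T < 1.08) = 1 − e^(−λ·1.08) = 0.2, so λ = −ln(1−0.2)/1.08 = −ln(0.8)/1.08 = 0.207.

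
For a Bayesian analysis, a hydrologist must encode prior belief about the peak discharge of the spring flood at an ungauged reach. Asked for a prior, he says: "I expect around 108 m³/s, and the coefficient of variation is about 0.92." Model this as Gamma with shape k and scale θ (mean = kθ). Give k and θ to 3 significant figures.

k ≈ 1.18, θ ≈ 91.4

For Gamma(k, scale θ): mean = kθ, variance = kθ², so CV = 1/√k.
CV = 0.92, hence k = 1/CV² = 1.18.
Then θ = mean/k = 108/1.18 = 91.4.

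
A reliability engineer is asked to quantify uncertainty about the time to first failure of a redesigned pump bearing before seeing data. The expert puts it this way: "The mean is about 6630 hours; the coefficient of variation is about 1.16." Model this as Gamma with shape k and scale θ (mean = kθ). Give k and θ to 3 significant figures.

For Gamma(k, scale θ): mean = kθ, variance = kθ², so CV = 1/√k.
CV = 1.16, hence k = 1/CV² = 0.743.
Then θ = mean/k = 6630/0.743 = 8920.

k ≈ 0.743, θ ≈ 8920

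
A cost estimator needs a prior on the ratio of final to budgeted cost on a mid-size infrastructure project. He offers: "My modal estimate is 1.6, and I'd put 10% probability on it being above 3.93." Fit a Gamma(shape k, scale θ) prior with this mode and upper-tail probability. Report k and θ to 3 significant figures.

k ≈ 3.38, θ ≈ 0.672

Gamma(k,θ) with k>1 has mode (k−1)θ, so θ = 1.6/(k−1).
Need P(X < 3.93) = 0.9 with θ tied to k this way. Start at k = 2, θ = 1.6: P(X<3.93) ≈ 0.704.
Too low — raise k to concentrate. Iterating converges to k ≈ 3.38.
Then θ = 1.6/(3.38−1) ≈ 0.672.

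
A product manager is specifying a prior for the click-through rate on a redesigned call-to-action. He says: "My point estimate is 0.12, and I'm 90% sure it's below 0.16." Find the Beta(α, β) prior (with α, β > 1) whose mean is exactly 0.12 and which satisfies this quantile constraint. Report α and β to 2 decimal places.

α ≈ 13.76, β ≈ 100.88

With mean 0.12 fixed, write α = 0.12s, β = 0.88s where s = α+β.
Need P(θ < 0.16) = 0.9 under Beta(0.12s, 0.88s). Normal approximation: (q−m)/√(m(1−m)/s) ≈ z_{0.9} = 1.28, so s ≈ 0.12·0.88·(1.28)²/(0.16−0.12)² = 108.4.
At s = 108.4: P(θ<0.16) ≈ 0.894. Adjusting to match 0.9 gives s ≈ 114.64.
So α = 0.12·114.64 ≈ 13.76, β = 0.88·114.64 ≈ 100.88.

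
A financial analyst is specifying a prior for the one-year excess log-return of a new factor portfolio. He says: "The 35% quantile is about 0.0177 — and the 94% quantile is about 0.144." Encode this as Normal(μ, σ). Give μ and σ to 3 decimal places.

μ = 0.043, σ = 0.065

For Normal(μ,σ), the p-quantile is μ + z_p·σ. Here z_{0.35} = -0.3853, z_{0.94} = 1.555.
So 0.0177 = μ − 0.3853σ and 0.144 = μ + 1.555σ.
Subtracting: σ = (0.144 − 0.0177)/(1.555 − (-0.3853)) = 0.065.
Then μ = 0.0177 − (-0.3853)·0.065 = 0.043.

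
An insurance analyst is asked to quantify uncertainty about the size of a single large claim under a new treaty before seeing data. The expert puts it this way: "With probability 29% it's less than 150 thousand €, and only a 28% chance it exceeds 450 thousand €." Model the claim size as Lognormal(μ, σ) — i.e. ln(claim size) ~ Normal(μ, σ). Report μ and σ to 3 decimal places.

μ ≈ 5.546, σ ≈ 0.967

If T ~ Lognormal(μ,σ) then ln T ~ Normal(μ,σ), so the p-quantile of ln T is μ + z_p·σ.
ln(150) = 5.011 and ln(450) = 6.109; z_{0.29} = -0.5534, z_{0.72} = 0.5828.
σ = (6.109 − 5.011)/(0.5828 − (-0.5534)) = 0.967.
μ = 5.011 − (-0.5534)·0.967 = 5.546.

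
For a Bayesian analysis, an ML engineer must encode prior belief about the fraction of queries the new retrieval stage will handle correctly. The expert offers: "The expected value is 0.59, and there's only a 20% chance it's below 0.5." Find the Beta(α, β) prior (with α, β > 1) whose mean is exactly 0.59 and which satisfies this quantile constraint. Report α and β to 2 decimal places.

α ≈ 12.32, β ≈ 8.56

With mean 0.59 fixed, write α = 0.59s, β = 0.41s where s = α+β.
Need P(θ < 0.5) = 0.2 under Beta(0.59s, 0.41s). Normal approximation: (q−m)/√(m(1−m)/s) ≈ z_{0.2} = -0.842, so s ≈ 0.59·0.41·(-0.842)²/(0.5−0.59)² = 21.2.
At s = 21.2: P(θ<0.5) ≈ 0.199. Adjusting to match 0.2 gives s ≈ 20.88.
So α = 0.59·20.88 ≈ 12.32, β = 0.41·20.88 ≈ 8.56.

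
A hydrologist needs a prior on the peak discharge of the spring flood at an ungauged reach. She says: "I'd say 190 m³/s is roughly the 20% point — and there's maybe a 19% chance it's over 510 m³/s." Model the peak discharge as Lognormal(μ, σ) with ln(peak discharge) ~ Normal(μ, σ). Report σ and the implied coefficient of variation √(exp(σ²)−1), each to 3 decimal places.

σ ≈ 0.574, CV ≈ 0.625

If T ~ Lognormal(μ,σ) then ln T ~ Normal(μ,σ), so the p-quantile of ln T is μ + z_p·σ.
ln(190) = 5.247 and ln(510) = 6.234; z_{0.2} = -0.8416, z_{0.81} = 0.8779.
σ = (6.234 − 5.247)/(0.8779 − (-0.8416)) = 0.574.
μ = 5.247 − (-0.8416)·0.574 = 5.730.
CV = √(exp(σ²)−1) = √(exp(0.3297)−1) = 0.625.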